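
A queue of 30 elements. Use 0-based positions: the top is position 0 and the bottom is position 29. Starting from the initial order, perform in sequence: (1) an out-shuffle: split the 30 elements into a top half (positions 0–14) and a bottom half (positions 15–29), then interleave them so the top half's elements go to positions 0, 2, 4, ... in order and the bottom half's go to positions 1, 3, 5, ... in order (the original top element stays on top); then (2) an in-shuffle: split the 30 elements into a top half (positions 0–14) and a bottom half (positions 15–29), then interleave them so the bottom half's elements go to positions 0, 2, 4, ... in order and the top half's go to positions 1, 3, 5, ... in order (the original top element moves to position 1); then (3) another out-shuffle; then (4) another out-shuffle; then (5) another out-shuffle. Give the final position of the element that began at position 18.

Track the element from position 18 forward through each operation:
  after op 1 (out-shuffle): 18 → 7
  after op 2 (in-shuffle): 7 → 15
  after op 3 (out-shuffle): 15 → 1
  after op 4 (out-shuffle): 1 → 2
  after op 5 (out-shuffle): 2 → 4

4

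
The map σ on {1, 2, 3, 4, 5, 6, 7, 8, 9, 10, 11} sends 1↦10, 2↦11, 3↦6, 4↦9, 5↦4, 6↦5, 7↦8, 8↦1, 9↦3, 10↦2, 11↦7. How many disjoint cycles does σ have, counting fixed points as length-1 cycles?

Cycle decomposition: (1 10 2 11 7 8) (3 6 5 4 9).
2 cycles.

2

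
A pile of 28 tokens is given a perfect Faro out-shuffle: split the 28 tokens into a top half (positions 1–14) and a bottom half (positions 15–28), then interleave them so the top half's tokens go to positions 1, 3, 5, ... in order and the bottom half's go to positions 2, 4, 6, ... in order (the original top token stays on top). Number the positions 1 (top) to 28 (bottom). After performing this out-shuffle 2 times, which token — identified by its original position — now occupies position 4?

22

Work backwards from position 4, undoing one out-shuffle at a time:
4 ← 16 ← 22
So the token now at position 4 started at position 22.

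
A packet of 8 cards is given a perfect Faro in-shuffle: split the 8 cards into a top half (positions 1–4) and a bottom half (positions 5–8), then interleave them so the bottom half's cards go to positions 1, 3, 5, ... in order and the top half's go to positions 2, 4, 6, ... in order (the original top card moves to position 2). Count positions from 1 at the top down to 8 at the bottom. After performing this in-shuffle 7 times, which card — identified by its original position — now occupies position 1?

Work backwards from position 1, undoing one in-shuffle at a time:
1 ← 5 ← 7 ← 8 ← 4 ← 2 ← 1 ← 5
So the card now at position 1 started at position 5.

5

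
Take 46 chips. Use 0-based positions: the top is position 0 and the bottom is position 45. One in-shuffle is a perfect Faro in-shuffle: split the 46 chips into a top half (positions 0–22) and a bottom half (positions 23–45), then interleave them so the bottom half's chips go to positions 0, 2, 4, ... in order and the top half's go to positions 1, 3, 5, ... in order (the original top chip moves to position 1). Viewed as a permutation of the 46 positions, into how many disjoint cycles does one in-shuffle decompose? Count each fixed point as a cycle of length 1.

Trace each unvisited position around until it returns:
(0 1 3 7 15 31 ... len 23) (4 9 19 39 32 18 ... len 23)
2 cycles in total.

2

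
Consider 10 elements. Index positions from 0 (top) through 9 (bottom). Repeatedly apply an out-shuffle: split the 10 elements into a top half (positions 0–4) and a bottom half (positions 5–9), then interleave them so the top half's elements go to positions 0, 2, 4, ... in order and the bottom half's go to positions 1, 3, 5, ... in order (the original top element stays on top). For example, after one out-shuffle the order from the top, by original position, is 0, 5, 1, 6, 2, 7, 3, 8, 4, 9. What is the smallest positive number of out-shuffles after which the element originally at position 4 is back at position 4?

Follow position 4 under repeated out-shuffles:
4 → 8 → 7 → 5 → 1 → 2 → 4
It first returns after 6 out-shuffles.

6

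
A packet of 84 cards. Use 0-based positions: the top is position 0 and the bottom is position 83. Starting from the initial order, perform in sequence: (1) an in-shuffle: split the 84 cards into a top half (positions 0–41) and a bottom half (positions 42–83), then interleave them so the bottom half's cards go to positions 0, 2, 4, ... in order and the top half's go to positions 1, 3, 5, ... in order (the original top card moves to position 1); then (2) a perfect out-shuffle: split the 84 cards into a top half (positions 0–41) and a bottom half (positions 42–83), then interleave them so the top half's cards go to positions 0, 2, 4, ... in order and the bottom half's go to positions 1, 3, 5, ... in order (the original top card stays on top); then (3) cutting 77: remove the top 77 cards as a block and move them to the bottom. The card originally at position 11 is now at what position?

Track the card from position 11 forward through each operation:
  after op 1 (in-shuffle): 11 → 23
  after op 2 (out-shuffle): 23 → 46
  after op 3 (cut 77): 46 → 53

53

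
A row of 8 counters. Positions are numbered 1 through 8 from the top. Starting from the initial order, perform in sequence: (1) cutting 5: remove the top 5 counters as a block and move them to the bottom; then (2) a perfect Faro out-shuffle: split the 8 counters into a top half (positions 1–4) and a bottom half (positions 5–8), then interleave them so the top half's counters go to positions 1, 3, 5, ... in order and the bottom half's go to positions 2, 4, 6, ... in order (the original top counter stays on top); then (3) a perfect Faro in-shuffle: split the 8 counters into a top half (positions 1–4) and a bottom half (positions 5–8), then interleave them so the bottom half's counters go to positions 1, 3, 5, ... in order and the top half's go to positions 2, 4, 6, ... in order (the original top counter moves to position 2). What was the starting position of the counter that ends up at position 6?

Undo the operations in reverse order, starting from position 6:
  undo op 3 (in-shuffle, from top half): 6 ← 3
  undo op 2 (out-shuffle, from top half): 3 ← 2
  undo op 1 (cut 5): 2 ← 7
So the counter at position 6 came from original position 7.

7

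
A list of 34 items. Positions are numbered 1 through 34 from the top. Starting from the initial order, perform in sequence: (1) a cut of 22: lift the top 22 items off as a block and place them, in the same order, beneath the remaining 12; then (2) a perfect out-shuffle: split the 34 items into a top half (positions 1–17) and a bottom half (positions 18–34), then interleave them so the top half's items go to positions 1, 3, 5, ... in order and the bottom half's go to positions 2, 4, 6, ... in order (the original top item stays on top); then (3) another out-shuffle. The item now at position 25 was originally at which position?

29

Undo the operations in reverse order, starting from position 25:
  undo op 3 (out-shuffle, from top half): 25 ← 13
  undo op 2 (out-shuffle, from top half): 13 ← 7
  undo op 1 (cut 22): 7 ← 29
So the item at position 25 came from original position 29.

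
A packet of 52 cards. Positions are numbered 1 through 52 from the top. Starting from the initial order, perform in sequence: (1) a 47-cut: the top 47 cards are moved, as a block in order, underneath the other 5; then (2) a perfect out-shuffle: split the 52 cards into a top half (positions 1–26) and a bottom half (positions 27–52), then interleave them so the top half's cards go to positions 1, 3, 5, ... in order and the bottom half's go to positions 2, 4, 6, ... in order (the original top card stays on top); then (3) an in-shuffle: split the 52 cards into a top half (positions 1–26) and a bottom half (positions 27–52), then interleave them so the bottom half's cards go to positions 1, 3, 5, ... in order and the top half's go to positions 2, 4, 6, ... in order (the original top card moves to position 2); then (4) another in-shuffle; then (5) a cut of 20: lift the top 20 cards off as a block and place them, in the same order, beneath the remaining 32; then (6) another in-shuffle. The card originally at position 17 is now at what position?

Track the card from position 17 forward through each operation:
  after op 1 (cut 47): 17 → 22
  after op 2 (out-shuffle): 22 → 43
  after op 3 (in-shuffle): 43 → 33
  after op 4 (in-shuffle): 33 → 13
  after op 5 (cut 20): 13 → 45
  after op 6 (in-shuffle): 45 → 37

37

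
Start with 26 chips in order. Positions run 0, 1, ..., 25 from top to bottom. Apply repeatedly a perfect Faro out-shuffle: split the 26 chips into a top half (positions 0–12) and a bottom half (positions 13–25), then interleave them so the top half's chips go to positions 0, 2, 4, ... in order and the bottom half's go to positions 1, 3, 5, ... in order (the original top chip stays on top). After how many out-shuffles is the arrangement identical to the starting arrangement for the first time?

The out-shuffle permutes the 26 positions with cycle lengths [1, 1, 4, 20].
Every chip is home exactly when every cycle has completed a whole number of laps, i.e. after lcm(1, 4, 20) = 20 out-shuffles.

20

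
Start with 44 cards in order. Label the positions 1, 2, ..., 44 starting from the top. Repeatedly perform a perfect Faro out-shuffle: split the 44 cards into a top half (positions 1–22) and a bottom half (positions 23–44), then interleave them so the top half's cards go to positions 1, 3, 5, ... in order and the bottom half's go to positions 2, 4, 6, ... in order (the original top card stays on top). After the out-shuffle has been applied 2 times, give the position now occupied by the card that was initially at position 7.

25

Track the card's position through each out-shuffle:
7 → 13 → 25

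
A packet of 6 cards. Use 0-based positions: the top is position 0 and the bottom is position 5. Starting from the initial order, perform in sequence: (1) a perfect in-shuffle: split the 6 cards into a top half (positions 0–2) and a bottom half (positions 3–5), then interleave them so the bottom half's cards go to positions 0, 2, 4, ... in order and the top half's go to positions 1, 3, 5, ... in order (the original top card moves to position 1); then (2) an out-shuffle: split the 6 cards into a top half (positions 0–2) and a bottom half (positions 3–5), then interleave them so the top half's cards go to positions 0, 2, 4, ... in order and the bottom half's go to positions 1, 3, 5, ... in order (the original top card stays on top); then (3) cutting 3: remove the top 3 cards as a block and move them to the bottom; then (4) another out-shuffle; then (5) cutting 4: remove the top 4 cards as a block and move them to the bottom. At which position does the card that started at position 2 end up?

0

Track the card from position 2 forward through each operation:
  after op 1 (in-shuffle): 2 → 5
  after op 2 (out-shuffle): 5 → 5
  after op 3 (cut 3): 5 → 2
  after op 4 (out-shuffle): 2 → 4
  after op 5 (cut 4): 4 → 0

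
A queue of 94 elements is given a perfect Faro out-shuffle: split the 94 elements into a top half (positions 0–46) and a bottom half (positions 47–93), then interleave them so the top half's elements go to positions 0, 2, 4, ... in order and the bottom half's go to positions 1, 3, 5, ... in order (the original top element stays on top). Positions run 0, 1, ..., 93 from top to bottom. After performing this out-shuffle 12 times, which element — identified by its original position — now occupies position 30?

54

Work backwards from position 30, undoing one out-shuffle at a time:
30 ← 15 ← 54 ← 27 ← 60 ← 30 ← 15 ← 54 ← 27 ← 60 ← 30 ← 15 ← 54
So the element now at position 30 started at position 54.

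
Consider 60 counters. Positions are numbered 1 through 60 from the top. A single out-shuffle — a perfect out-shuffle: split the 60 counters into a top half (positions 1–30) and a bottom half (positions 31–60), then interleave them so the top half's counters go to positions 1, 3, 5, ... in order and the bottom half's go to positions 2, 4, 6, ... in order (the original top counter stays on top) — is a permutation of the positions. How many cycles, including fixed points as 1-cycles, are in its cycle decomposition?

3

Trace each unvisited position around until it returns:
(1) (2 3 5 9 17 33 ... len 58) (60)
3 cycles in total.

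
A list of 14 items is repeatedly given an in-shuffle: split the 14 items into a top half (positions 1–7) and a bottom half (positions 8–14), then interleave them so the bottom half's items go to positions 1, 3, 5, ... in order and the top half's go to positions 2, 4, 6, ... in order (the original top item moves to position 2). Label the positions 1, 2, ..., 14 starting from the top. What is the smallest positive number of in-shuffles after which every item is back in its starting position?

4

The in-shuffle permutes the 14 positions with cycle lengths [2, 4, 4, 4].
Every item is home exactly when every cycle has completed a whole number of laps, i.e. after lcm(2, 4) = 4 in-shuffles.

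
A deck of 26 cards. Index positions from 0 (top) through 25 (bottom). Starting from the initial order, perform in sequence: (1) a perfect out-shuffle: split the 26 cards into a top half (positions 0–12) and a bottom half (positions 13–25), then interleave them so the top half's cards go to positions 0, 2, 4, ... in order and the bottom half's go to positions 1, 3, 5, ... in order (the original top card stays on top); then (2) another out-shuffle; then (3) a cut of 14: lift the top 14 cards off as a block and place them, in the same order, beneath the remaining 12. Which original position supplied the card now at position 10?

Undo the operations in reverse order, starting from position 10:
  undo op 3 (cut 14): 10 ← 24
  undo op 2 (out-shuffle, from top half): 24 ← 12
  undo op 1 (out-shuffle, from top half): 12 ← 6
So the card at position 10 came from original position 6.

6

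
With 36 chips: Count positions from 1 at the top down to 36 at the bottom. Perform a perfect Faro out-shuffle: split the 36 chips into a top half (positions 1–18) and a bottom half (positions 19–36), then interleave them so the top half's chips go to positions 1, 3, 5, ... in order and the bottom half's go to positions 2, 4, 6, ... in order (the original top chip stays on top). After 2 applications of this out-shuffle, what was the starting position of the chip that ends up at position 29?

8

Work backwards from position 29, undoing one out-shuffle at a time:
29 ← 15 ← 8
So the chip now at position 29 started at position 8.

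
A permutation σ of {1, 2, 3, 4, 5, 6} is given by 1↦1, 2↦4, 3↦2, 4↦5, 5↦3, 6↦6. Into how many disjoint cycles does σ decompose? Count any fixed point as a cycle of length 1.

Cycle decomposition: (1) (2 4 5 3) (6).
3 cycles.

3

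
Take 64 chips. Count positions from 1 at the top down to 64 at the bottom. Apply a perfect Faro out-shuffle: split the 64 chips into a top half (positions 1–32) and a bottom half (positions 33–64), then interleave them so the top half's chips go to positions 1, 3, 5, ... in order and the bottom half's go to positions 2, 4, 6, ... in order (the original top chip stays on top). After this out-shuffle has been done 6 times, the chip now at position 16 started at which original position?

Work backwards from position 16, undoing one out-shuffle at a time:
16 ← 40 ← 52 ← 58 ← 61 ← 31 ← 16
So the chip now at position 16 started at position 16.

16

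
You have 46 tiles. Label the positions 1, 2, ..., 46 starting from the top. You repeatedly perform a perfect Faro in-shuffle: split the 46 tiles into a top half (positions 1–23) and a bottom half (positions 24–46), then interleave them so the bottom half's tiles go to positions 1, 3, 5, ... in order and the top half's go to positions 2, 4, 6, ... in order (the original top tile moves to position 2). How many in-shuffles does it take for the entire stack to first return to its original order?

23

The in-shuffle permutes the 46 positions with cycle lengths [23, 23].
Every tile is home exactly when every cycle has completed a whole number of laps, i.e. after lcm(23) = 23 in-shuffles.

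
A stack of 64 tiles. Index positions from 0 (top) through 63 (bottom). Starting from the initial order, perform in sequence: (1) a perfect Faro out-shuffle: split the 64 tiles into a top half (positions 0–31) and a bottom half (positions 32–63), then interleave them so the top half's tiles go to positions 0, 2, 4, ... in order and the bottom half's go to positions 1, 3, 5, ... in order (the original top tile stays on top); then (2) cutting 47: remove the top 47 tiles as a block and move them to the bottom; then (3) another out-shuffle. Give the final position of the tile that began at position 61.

24

Track the tile from position 61 forward through each operation:
  after op 1 (out-shuffle): 61 → 59
  after op 2 (cut 47): 59 → 12
  after op 3 (out-shuffle): 12 → 24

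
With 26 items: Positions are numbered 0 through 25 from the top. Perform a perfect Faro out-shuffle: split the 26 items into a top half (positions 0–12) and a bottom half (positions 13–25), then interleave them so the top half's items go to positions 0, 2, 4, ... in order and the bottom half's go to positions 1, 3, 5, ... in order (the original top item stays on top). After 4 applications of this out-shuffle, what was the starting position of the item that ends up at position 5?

5

Work backwards from position 5, undoing one out-shuffle at a time:
5 ← 15 ← 20 ← 10 ← 5
So the item now at position 5 started at position 5.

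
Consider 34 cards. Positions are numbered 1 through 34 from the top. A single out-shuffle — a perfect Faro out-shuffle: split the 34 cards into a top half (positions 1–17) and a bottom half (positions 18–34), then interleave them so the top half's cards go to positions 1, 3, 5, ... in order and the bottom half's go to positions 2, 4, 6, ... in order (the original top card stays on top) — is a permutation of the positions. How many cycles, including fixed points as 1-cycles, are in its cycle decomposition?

6

Trace each unvisited position around until it returns:
(1) (2 3 5 9 17 33 32 30 26 18) (4 7 13 25 16 31 28 22 10 19) (6 11 21 8 15 29 24 14 27 20) (12 23) (34)
6 cycles in total.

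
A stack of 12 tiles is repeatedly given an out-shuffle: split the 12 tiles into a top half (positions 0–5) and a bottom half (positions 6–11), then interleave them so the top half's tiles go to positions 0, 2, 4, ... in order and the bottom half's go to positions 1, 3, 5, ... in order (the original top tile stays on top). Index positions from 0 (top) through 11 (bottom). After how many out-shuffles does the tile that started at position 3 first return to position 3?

10

Follow position 3 under repeated out-shuffles:
3 → 6 → 1 → 2 → 4 → 8 → 5 → 10 → 9 → 7 → 3
It first returns after 10 out-shuffles.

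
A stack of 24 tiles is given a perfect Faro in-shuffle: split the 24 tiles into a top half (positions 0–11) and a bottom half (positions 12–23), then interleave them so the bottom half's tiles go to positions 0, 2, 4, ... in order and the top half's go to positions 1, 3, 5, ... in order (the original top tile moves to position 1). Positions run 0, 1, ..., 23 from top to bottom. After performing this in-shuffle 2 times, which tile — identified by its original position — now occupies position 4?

Work backwards from position 4, undoing one in-shuffle at a time:
4 ← 14 ← 19
So the tile now at position 4 started at position 19.

19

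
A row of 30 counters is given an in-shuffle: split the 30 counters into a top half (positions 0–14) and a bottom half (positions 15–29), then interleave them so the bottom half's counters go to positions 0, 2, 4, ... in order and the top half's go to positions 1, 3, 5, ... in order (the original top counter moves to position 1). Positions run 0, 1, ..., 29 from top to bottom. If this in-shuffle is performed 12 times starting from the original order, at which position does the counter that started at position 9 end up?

Track the counter's position through each in-shuffle:
9 → 19 → 8 → 17 → 4 → 9 → 19 → 8 → 17 → 4 → 9 → 19 → 8

8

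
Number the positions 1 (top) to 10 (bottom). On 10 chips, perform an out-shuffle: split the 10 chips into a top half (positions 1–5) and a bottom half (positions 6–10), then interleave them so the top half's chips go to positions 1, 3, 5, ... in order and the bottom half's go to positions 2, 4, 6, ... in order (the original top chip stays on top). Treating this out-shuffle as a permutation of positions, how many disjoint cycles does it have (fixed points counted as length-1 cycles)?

Trace each unvisited position around until it returns:
(1) (2 3 5 9 8 6) (4 7) (10)
4 cycles in total.

4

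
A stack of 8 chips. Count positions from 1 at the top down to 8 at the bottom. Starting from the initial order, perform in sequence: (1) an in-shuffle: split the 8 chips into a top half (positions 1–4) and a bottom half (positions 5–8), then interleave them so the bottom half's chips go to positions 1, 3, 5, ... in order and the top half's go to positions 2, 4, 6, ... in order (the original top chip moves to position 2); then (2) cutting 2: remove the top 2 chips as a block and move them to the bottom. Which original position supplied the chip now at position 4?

3

Undo the operations in reverse order, starting from position 4:
  undo op 2 (cut 2): 4 ← 6
  undo op 1 (in-shuffle, from top half): 6 ← 3
So the chip at position 4 came from original position 3.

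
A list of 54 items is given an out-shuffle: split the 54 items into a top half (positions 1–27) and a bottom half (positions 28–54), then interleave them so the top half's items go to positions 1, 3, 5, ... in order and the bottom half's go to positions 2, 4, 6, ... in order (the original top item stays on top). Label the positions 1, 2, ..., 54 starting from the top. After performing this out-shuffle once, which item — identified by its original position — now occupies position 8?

Work backwards from position 8, undoing one out-shuffle at a time:
8 ← 31
So the item now at position 8 started at position 31.

31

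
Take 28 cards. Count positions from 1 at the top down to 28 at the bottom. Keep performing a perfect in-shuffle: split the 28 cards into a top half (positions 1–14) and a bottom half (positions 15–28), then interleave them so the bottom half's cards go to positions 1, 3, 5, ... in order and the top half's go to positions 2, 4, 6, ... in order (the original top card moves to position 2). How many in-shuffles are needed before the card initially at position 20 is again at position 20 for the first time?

28

Follow position 20 under repeated in-shuffles:
20 → 11 → 22 → 15 → 1 → 2 → 4 → 8 → ... → 20 (length 28)
It first returns after 28 in-shuffles.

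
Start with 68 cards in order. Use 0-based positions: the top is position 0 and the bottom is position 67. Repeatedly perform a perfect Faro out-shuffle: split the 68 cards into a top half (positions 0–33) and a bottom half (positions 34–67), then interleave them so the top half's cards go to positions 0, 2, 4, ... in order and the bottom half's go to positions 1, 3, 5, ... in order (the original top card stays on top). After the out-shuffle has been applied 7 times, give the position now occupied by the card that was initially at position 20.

Track the card's position through each out-shuffle:
20 → 40 → 13 → 26 → 52 → 37 → 7 → 14

14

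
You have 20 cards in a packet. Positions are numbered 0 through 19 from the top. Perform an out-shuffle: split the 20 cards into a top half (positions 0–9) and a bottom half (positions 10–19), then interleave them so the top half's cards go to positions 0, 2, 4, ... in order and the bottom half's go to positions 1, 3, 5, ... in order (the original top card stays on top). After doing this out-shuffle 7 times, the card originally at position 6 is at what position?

8

Track the card's position through each out-shuffle:
6 → 12 → 5 → 10 → 1 → 2 → 4 → 8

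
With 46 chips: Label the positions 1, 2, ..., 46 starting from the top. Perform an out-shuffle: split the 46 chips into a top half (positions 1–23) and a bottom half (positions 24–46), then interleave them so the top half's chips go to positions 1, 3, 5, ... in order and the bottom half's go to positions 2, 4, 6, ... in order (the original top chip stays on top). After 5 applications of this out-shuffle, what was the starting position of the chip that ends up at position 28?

Work backwards from position 28, undoing one out-shuffle at a time:
28 ← 37 ← 19 ← 10 ← 28 ← 37
So the chip now at position 28 started at position 37.

37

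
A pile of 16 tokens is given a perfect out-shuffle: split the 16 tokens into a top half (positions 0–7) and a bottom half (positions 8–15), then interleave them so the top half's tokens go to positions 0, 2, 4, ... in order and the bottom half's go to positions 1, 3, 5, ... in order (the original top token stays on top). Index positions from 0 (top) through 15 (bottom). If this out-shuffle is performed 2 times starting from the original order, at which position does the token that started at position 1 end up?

Track the token's position through each out-shuffle:
1 → 2 → 4

4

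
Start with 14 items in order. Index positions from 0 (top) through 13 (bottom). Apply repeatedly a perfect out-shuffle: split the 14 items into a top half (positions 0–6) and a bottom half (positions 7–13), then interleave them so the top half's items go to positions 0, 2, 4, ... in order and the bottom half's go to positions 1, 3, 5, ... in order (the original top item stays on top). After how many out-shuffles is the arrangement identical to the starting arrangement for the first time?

12

The out-shuffle permutes the 14 positions with cycle lengths [1, 1, 12].
Every item is home exactly when every cycle has completed a whole number of laps, i.e. after lcm(1, 12) = 12 out-shuffles.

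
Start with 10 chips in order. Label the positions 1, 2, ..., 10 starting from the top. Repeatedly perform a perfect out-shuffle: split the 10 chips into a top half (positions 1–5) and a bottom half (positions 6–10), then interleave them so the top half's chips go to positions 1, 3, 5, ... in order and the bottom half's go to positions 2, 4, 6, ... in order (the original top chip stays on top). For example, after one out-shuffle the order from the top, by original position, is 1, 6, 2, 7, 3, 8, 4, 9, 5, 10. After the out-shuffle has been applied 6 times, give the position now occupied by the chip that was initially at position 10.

10

Position 10 is a fixed point of every out-shuffle, so the chip never moves.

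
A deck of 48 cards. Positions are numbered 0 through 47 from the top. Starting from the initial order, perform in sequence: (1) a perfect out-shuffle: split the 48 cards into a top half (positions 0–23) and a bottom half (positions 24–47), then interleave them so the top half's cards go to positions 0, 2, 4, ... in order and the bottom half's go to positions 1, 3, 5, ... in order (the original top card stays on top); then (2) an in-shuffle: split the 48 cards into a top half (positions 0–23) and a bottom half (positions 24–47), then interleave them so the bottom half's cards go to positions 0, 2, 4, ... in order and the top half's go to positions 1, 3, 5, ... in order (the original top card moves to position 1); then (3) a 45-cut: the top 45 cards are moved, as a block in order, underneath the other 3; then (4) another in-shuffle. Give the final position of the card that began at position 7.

16

Track the card from position 7 forward through each operation:
  after op 1 (out-shuffle): 7 → 14
  after op 2 (in-shuffle): 14 → 29
  after op 3 (cut 45): 29 → 32
  after op 4 (in-shuffle): 32 → 16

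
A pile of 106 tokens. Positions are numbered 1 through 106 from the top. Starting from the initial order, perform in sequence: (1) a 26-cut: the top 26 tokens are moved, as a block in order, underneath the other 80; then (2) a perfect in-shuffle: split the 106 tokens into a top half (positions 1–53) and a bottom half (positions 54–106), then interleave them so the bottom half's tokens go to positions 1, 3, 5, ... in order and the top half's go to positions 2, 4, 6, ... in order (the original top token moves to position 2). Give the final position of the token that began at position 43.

Track the token from position 43 forward through each operation:
  after op 1 (cut 26): 43 → 17
  after op 2 (in-shuffle): 17 → 34

34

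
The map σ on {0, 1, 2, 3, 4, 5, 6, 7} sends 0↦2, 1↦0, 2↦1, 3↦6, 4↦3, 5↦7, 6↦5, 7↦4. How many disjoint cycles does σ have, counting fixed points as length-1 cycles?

Cycle decomposition: (0 2 1) (3 6 5 7 4).
2 cycles.

2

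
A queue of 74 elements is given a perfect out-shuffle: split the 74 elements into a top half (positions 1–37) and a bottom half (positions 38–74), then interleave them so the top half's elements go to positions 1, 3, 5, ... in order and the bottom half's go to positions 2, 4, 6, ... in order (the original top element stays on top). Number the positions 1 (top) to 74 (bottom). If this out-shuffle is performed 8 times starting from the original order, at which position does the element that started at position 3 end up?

Track the element's position through each out-shuffle:
3 → 5 → 9 → 17 → 33 → 65 → 56 → 38 → 2

2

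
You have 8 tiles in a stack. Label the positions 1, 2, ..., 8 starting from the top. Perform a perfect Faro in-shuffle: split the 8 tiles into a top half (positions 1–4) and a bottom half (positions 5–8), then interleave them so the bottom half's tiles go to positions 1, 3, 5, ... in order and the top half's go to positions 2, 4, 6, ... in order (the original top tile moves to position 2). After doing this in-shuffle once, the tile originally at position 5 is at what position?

Track the tile's position through each in-shuffle:
5 → 1

1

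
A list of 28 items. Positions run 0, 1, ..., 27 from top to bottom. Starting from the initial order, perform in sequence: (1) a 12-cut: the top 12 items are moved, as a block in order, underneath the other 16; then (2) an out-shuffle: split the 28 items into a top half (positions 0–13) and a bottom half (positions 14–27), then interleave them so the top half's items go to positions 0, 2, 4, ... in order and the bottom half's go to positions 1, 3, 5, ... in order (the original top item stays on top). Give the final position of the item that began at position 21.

18

Track the item from position 21 forward through each operation:
  after op 1 (cut 12): 21 → 9
  after op 2 (out-shuffle): 9 → 18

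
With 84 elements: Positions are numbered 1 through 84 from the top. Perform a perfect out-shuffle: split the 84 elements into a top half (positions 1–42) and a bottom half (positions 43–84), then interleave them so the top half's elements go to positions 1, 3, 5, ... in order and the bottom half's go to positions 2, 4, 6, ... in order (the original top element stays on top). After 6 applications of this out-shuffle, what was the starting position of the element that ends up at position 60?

Work backwards from position 60, undoing one out-shuffle at a time:
60 ← 72 ← 78 ← 81 ← 41 ← 21 ← 11
So the element now at position 60 started at position 11.

11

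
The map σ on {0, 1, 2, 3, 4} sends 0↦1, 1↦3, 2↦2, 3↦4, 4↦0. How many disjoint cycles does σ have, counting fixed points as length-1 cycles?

Cycle decomposition: (0 1 3 4) (2).
2 cycles.

2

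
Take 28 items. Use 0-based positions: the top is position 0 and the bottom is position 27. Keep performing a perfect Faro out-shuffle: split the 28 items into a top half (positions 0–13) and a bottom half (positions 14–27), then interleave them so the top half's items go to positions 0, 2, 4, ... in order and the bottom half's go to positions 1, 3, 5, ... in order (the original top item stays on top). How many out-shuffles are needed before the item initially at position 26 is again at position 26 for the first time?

Follow position 26 under repeated out-shuffles:
26 → 25 → 23 → 19 → 11 → 22 → 17 → 7 → 14 → 1 → 2 → 4 → 8 → 16 → 5 → 10 → 20 → 13 → 26
It first returns after 18 out-shuffles.

18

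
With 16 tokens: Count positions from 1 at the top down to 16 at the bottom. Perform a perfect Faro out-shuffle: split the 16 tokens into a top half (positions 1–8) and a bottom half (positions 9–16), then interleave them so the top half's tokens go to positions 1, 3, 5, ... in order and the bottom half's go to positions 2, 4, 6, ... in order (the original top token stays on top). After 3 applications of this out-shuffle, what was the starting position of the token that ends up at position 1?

Work backwards from position 1, undoing one out-shuffle at a time:
1 ← 1 ← 1 ← 1
So the token now at position 1 started at position 1.

1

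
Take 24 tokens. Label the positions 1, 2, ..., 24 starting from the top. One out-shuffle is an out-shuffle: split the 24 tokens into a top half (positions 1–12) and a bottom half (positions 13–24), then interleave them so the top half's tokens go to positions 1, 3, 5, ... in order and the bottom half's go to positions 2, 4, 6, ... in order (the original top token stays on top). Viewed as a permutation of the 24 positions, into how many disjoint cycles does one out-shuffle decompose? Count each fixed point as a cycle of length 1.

Trace each unvisited position around until it returns:
(1) (2 3 5 9 17 10 ... len 11) (6 11 21 18 12 23 ... len 11) (24)
4 cycles in total.

4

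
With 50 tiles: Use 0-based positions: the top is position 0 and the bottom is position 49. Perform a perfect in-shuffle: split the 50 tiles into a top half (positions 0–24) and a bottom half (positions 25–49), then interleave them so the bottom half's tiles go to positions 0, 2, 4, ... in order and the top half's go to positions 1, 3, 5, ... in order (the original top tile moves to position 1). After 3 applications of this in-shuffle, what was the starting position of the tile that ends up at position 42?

Work backwards from position 42, undoing one in-shuffle at a time:
42 ← 46 ← 48 ← 49
So the tile now at position 42 started at position 49.

49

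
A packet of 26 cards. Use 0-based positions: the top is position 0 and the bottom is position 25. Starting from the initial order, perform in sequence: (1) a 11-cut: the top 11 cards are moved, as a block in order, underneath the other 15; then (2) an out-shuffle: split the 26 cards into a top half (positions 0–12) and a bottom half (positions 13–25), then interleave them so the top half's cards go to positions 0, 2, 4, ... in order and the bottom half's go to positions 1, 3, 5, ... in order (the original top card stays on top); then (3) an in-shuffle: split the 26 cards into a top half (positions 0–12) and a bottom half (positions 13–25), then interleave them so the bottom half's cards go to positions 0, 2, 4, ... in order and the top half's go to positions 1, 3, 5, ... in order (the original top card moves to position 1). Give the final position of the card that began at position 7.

12

Track the card from position 7 forward through each operation:
  after op 1 (cut 11): 7 → 22
  after op 2 (out-shuffle): 22 → 19
  after op 3 (in-shuffle): 19 → 12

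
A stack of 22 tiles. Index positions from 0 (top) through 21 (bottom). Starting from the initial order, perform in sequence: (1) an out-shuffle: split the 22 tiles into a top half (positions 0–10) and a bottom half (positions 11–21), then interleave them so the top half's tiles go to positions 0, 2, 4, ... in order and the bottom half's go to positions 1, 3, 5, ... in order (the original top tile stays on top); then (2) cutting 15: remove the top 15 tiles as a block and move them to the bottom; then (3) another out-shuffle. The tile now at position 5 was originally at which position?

Undo the operations in reverse order, starting from position 5:
  undo op 3 (out-shuffle, from bottom half): 5 ← 13
  undo op 2 (cut 15): 13 ← 6
  undo op 1 (out-shuffle, from top half): 6 ← 3
So the tile at position 5 came from original position 3.

3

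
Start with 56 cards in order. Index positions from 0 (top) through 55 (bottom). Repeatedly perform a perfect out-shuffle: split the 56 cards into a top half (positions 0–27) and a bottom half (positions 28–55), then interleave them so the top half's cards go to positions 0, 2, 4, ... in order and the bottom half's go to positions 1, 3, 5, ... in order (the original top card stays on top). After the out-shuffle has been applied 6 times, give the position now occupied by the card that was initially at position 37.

Track the card's position through each out-shuffle:
37 → 19 → 38 → 21 → 42 → 29 → 3

3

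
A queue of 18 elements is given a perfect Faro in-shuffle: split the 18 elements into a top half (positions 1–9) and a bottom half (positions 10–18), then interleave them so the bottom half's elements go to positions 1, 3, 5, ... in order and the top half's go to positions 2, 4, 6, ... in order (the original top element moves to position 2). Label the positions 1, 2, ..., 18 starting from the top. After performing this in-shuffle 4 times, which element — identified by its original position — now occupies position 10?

Work backwards from position 10, undoing one in-shuffle at a time:
10 ← 5 ← 12 ← 6 ← 3
So the element now at position 10 started at position 3.

3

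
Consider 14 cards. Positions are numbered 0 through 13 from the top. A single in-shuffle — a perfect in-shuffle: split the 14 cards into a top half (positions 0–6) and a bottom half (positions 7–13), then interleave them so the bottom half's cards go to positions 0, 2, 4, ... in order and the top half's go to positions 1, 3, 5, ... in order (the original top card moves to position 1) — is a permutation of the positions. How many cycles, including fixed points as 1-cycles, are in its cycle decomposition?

Trace each unvisited position around until it returns:
(0 1 3 7) (2 5 11 8) (4 9) (6 13 12 10)
4 cycles in total.

4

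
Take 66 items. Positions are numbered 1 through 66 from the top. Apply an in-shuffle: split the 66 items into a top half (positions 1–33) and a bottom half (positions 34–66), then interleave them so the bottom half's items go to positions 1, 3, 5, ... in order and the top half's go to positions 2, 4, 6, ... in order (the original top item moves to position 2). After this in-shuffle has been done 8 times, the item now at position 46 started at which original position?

52

Work backwards from position 46, undoing one in-shuffle at a time:
46 ← 23 ← 45 ← 56 ← 28 ← 14 ← 7 ← 37 ← 52
So the item now at position 46 started at position 52.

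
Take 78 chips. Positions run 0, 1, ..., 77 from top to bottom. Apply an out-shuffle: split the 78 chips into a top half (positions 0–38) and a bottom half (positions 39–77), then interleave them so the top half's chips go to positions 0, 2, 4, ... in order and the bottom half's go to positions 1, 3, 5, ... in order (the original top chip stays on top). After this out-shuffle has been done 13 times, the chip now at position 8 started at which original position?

Work backwards from position 8, undoing one out-shuffle at a time:
8 ← 4 ← 2 ← 1 ← 39 ← ... ← 67 (13 steps).
So the chip now at position 8 started at position 67.

67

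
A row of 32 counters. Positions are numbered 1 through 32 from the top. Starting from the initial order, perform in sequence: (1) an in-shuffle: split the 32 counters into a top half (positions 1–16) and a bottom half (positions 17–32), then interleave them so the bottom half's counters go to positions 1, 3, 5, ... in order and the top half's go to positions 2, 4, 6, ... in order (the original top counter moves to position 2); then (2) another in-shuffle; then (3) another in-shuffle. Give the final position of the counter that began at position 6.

15

Track the counter from position 6 forward through each operation:
  after op 1 (in-shuffle): 6 → 12
  after op 2 (in-shuffle): 12 → 24
  after op 3 (in-shuffle): 24 → 15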